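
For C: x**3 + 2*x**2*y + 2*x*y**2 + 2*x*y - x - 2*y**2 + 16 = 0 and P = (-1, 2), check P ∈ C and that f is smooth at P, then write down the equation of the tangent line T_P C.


Tangent line at P: 6*x - 16*y + 38 = 0.

Step 1: f(-1, 2) = 0, so P lies on C.
Step 2: partial derivatives
  f_x(x, y) = 3*x**2 + 4*x*y + 2*y**2 + 2*y - 1, f_y(x, y) = 2*x**2 + 4*x*y + 2*x - 4*y.
  f_x(P) = 6, f_y(P) = -16 (gradient nonzero, so P is smooth).
Step 3: tangent line at P: 6·(x − -1) + -16·(y − 2) = 0.
Expanding: 6*x - 16*y + 38 = 0.


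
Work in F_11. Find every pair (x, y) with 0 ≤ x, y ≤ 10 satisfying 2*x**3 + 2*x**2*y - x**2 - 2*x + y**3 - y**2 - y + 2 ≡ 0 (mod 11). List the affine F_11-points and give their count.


Affine F_11-points: {(0, 6), (1, 3), (1, 6), (3, 3), (3, 10), (5, 2), (6, 7), (7, 5), (8, 0), (9, 5), (10, 3), (10, 6)}; count = 12.

For each of the 121 pairs (x, y) ∈ F_11², evaluate f(x, y) mod 11. Record the zeros.
  x = 0: [0↦2, 1↦1, 2↦4, 3↦6, 4↦2, 5↦9, 6↦0, 7↦3, 8↦2, 9↦3, 10↦1]  zeros at y ∈ {6}
  x = 1: [0↦1, 1↦2, 2↦7, 3↦0, 4↦9, 5↦7, 6↦0, 7↦5, 8↦6, 9↦9, 10↦9]  zeros at y ∈ {3, 6}
  x = 2: [0↦10, 1↦6, 2↦6, 3↦5, 4↦9, 5↦2, 6↦1, 7↦1, 8↦8, 9↦6, 10↦1]  zeros at y ∈ ∅
  x = 3: [0↦8, 1↦3, 2↦2, 3↦0, 4↦3, 5↦6, 6↦4, 7↦3, 8↦9, 9↦6, 10↦0]  zeros at y ∈ {3, 10}
  x = 4: [0↦7, 1↦5, 2↦7, 3↦8, 4↦3, 5↦9, 6↦10, 7↦1, 8↦10, 9↦10, 10↦7]  zeros at y ∈ ∅
  x = 5: [0↦8, 1↦2, 2↦0, 3↦8, 4↦10, 5↦1, 6↦9, 7↦7, 8↦1, 9↦8, 10↦1]  zeros at y ∈ {2}
  x = 6: [0↦1, 1↦6, 2↦4, 3↦1, 4↦3, 5↦5, 6↦2, 7↦0, 8↦5, 9↦1, 10↦5]  zeros at y ∈ {7}
  x = 7: [0↦9, 1↦7, 2↦9, 3↦10, 4↦5, 5↦0, 6↦1, 7↦3, 8↦1, 9↦1, 10↦9]  zeros at y ∈ {5}
  x = 8: [0↦0, 1↦6, 2↦5, 3↦3, 4↦6, 5↦9, 6↦7, 7↦6, 8↦1, 9↦9, 10↦3]  zeros at y ∈ {0}
  x = 9: [0↦8, 1↦4, 2↦4, 3↦3, 4↦7, 5↦0, 6↦10, 7↦10, 8↦6, 9↦4, 10↦10]  zeros at y ∈ {5}
  x = 10: [0↦1, 1↦2, 2↦7, 3↦0, 4↦9, 5↦7, 6↦0, 7↦5, 8↦6, 9↦9, 10↦9]  zeros at y ∈ {3, 6}
Collecting zeros: affine points = {(0, 6), (1, 3), (1, 6), (3, 3), (3, 10), (5, 2), (6, 7), (7, 5), (8, 0), (9, 5), (10, 3), (10, 6)}.
Total count |C(F_11)_aff| = 12.


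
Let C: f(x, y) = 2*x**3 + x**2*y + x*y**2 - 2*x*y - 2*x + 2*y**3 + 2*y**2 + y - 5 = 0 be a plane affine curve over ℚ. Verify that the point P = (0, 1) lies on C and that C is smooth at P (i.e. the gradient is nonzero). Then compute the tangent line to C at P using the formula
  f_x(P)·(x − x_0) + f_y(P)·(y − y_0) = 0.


Tangent line at P: -3*x + 11*y - 11 = 0.

Step 1: f(0, 1) = 0, so P lies on C.
Step 2: partial derivatives
  f_x(x, y) = 6*x**2 + 2*x*y + y**2 - 2*y - 2, f_y(x, y) = x**2 + 2*x*y - 2*x + 6*y**2 + 4*y + 1.
  f_x(P) = -3, f_y(P) = 11 (gradient nonzero, so P is smooth).
Step 3: tangent line at P: -3·(x − 0) + 11·(y − 1) = 0.
Expanding: -3*x + 11*y - 11 = 0.


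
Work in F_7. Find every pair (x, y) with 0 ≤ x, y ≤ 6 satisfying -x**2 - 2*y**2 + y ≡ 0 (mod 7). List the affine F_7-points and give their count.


Affine F_7-points: {(0, 0), (0, 4), (1, 2), (2, 5), (2, 6), (5, 5), (5, 6), (6, 2)}; count = 8.

For each of the 49 pairs (x, y) ∈ F_7², evaluate f(x, y) mod 7. Record the zeros.
  x = 0: [0↦0, 1↦6, 2↦1, 3↦6, 4↦0, 5↦4, 6↦4]  zeros at y ∈ {0, 4}
  x = 1: [0↦6, 1↦5, 2↦0, 3↦5, 4↦6, 5↦3, 6↦3]  zeros at y ∈ {2}
  x = 2: [0↦3, 1↦2, 2↦4, 3↦2, 4↦3, 5↦0, 6↦0]  zeros at y ∈ {5, 6}
  x = 3: [0↦5, 1↦4, 2↦6, 3↦4, 4↦5, 5↦2, 6↦2]  zeros at y ∈ ∅
  x = 4: [0↦5, 1↦4, 2↦6, 3↦4, 4↦5, 5↦2, 6↦2]  zeros at y ∈ ∅
  x = 5: [0↦3, 1↦2, 2↦4, 3↦2, 4↦3, 5↦0, 6↦0]  zeros at y ∈ {5, 6}
  x = 6: [0↦6, 1↦5, 2↦0, 3↦5, 4↦6, 5↦3, 6↦3]  zeros at y ∈ {2}
Collecting zeros: affine points = {(0, 0), (0, 4), (1, 2), (2, 5), (2, 6), (5, 5), (5, 6), (6, 2)}.
Total count |C(F_7)_aff| = 8.


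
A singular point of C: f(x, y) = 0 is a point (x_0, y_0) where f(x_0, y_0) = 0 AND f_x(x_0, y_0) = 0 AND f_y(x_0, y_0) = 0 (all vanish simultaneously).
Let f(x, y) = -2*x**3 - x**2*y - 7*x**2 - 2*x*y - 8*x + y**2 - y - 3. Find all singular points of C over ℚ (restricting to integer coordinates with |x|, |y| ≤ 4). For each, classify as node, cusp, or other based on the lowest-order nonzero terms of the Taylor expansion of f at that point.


Singular points: {(-1, 0)}; classification: node.

Compute partial derivatives:
  f_x = -6*x**2 - 2*x*y - 14*x - 2*y - 8.
  f_y = -x**2 - 2*x + 2*y - 1.
Scan x_0 ∈ {−4, ..., 4}. For each x_0, f_y(x_0, y) is a polynomial in y; find its integer roots y ∈ {−4, ..., 4}, then test f_x and f at those candidates.
  x = -4: f_y(-4, y) = 2*y - 9; no integer root y with |y| ≤ 4.
  x = -3: f_y(-3, y) = 2*y - 4; vanishes at y ∈ {2}. (-3, 2): f_x = -12 ≠ 0.
  x = -2: f_y(-2, y) = 2*y - 1; no integer root y with |y| ≤ 4.
  x = -1: f_y(-1, y) = 2*y; vanishes at y ∈ {0}. (-1, 0): f_x = 0, f = 0 — SINGULAR.
  x = 0: f_y(0, y) = 2*y - 1; no integer root y with |y| ≤ 4.
  x = 1: f_y(1, y) = 2*y - 4; vanishes at y ∈ {2}. (1, 2): f_x = -36 ≠ 0.
  x = 2: f_y(2, y) = 2*y - 9; no integer root y with |y| ≤ 4.
  x = 3: f_y(3, y) = 2*y - 16; no integer root y with |y| ≤ 4.
  x = 4: f_y(4, y) = 2*y - 25; no integer root y with |y| ≤ 4.
Only singular point on the grid: (-1, 0).
Classify: substitute x = -1 + u, y = 0 + v and expand: f = -2*u**3 - u**2*v - u**2 + v**2.
No constant or linear terms (consistent with a singular point). Quadratic part: -u**2 + v**2. Cubic part: -2*u**3 - u**2*v.
The quadratic part v**2 - u**2 = (v − u)(v + u) splits into two distinct linear factors, so there are two distinct tangent lines y − 0 = ±(x − -1) — this is a node (ordinary double point).
Classification: node.


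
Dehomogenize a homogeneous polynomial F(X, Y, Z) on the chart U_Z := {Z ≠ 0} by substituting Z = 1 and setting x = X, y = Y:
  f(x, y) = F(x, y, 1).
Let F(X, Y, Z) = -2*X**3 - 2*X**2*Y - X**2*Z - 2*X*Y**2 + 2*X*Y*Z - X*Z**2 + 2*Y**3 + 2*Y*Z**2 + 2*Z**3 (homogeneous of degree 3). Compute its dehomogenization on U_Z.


f(x, y) = -2*x**3 - 2*x**2*y - x**2 - 2*x*y**2 + 2*x*y - x + 2*y**3 + 2*y + 2

On U_Z we set Z = 1. Each monomial c·X^i·Y^j·Z^k in F becomes c·x^i·y^j·1^k = c·x^i·y^j.
Substituting Z = 1: F(X, Y, 1) = -2*x**3 - 2*x**2*y - x**2 - 2*x*y**2 + 2*x*y - x + 2*y**3 + 2*y + 2.
Note: deg(f) ≤ deg(F) = 3; strict inequality happens when F is divisible by Z (lost terms).


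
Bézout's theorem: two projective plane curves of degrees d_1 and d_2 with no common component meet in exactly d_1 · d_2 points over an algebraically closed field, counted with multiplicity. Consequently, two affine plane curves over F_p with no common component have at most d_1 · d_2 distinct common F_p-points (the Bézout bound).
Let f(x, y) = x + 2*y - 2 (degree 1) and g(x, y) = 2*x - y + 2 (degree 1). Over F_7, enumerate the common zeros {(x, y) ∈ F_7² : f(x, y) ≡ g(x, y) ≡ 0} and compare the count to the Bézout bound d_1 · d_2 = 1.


Common zeros: {(1, 4)}; count = 1; Bézout bound = 1.

deg(f) = 1, deg(g) = 1, so Bézout bound = 1.
Scan x ∈ F_7. For each x, list the y ∈ F_7 with f(x, y) ≡ 0 and those with g(x, y) ≡ 0 (mod 7); the common zeros in that column are the intersection.
  x = 0: f ≡ 0 at y ∈ {1}; g ≡ 0 at y ∈ {2}; common: ∅.
  x = 1: f ≡ 0 at y ∈ {4}; g ≡ 0 at y ∈ {4}; common: {4}.
  x = 2: f ≡ 0 at y ∈ {0}; g ≡ 0 at y ∈ {6}; common: ∅.
  x = 3: f ≡ 0 at y ∈ {3}; g ≡ 0 at y ∈ {1}; common: ∅.
  x = 4: f ≡ 0 at y ∈ {6}; g ≡ 0 at y ∈ {3}; common: ∅.
  x = 5: f ≡ 0 at y ∈ {2}; g ≡ 0 at y ∈ {5}; common: ∅.
  x = 6: f ≡ 0 at y ∈ {5}; g ≡ 0 at y ∈ {0}; common: ∅.
Collecting: common zeros = {(1, 4)}, so the count is 1.
Comparison with the Bézout bound: 1 ≤ 1 = deg(f)·deg(g), as expected for curves with no common component (the bound is attained).


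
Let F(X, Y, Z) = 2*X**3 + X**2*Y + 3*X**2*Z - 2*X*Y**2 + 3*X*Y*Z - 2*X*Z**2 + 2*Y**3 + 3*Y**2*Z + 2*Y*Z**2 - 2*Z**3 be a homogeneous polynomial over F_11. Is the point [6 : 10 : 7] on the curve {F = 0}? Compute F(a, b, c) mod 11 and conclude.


F(6,10,7) ≡ 2 (mod 11); P is NOT on the curve.

Evaluate F(6, 10, 7) term-by-term (mod 11).
  2*X**3 ↦ 2·216·1·1 = 432
  X**2*Y ↦ 1·36·10·1 = 360
  3*X**2*Z ↦ 3·36·1·7 = 756
  -2*X*Y**2 ↦ -2·6·100·1 = -1200
  3*X*Y*Z ↦ 3·6·10·7 = 1260
  -2*X*Z**2 ↦ -2·6·1·49 = -588
  2*Y**3 ↦ 2·1·1000·1 = 2000
  3*Y**2*Z ↦ 3·1·100·7 = 2100
  2*Y*Z**2 ↦ 2·1·10·49 = 980
  -2*Z**3 ↦ -2·1·1·343 = -686
Sum: F(6, 10, 7) = (432) + (360) + (756) + (-1200) + (1260) + (-588) + (2000) + (2100) + (980) + (-686) = 5414.
Reducing mod 11: 5414 ≡ 2 (mod 11).
Since F(a, b, c) ≡ 2 ≠ 0 (mod 11), P does NOT lie on the curve.


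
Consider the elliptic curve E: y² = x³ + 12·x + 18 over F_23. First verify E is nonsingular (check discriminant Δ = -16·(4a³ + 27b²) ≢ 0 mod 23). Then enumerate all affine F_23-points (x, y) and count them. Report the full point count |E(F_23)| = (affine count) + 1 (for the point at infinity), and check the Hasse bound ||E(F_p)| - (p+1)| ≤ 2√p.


Affine points = {(0, 8), (0, 15), (1, 10), (1, 13), (2, 2), (2, 21), (3, 9), (3, 14), (7, 10), (7, 13), (9, 2), (9, 21), (11, 3), (11, 20), (12, 2), (12, 21), (13, 5), (13, 18), (14, 3), (14, 20), (15, 10), (15, 13), (17, 11), (17, 12), (20, 1), (20, 22), (21, 3), (21, 20)}; affine count = 28; |E(F_23)| = 29.

Discriminant check: Δ ∝ 4a³ + 27b² = 4·12³ + 27·18² = 4·1728 + 27·324 ≡ 20 (mod 23). Nonzero ⇒ E is nonsingular.
For each x ∈ F_23, compute rhs = x³ + 12·x + 18 mod 23, then count y ∈ F_23 with y² ≡ rhs.
  x = 0: rhs = 18, matching y values: 8, 15 (2 points).
  x = 1: rhs = 8, matching y values: 10, 13 (2 points).
  x = 2: rhs = 4, matching y values: 2, 21 (2 points).
  x = 3: rhs = 12, matching y values: 9, 14 (2 points).
  x = 4: rhs = 15, matching y values: none (0 points).
  x = 5: rhs = 19, matching y values: none (0 points).
  x = 6: rhs = 7, matching y values: none (0 points).
  x = 7: rhs = 8, matching y values: 10, 13 (2 points).
  x = 8: rhs = 5, matching y values: none (0 points).
  x = 9: rhs = 4, matching y values: 2, 21 (2 points).
  x = 10: rhs = 11, matching y values: none (0 points).
  x = 11: rhs = 9, matching y values: 3, 20 (2 points).
  x = 12: rhs = 4, matching y values: 2, 21 (2 points).
  x = 13: rhs = 2, matching y values: 5, 18 (2 points).
  x = 14: rhs = 9, matching y values: 3, 20 (2 points).
  x = 15: rhs = 8, matching y values: 10, 13 (2 points).
  x = 16: rhs = 5, matching y values: none (0 points).
  x = 17: rhs = 6, matching y values: 11, 12 (2 points).
  x = 18: rhs = 17, matching y values: none (0 points).
  x = 19: rhs = 21, matching y values: none (0 points).
  x = 20: rhs = 1, matching y values: 1, 22 (2 points).
  x = 21: rhs = 9, matching y values: 3, 20 (2 points).
  x = 22: rhs = 5, matching y values: none (0 points).
Total affine count: 28.
Full point count |E(F_23)| = 28 + 1 = 29.
Hasse bound: |29 − (23+1)| = |5| = 5 ≤ 2√23 ≈ 9.5917 ✓.


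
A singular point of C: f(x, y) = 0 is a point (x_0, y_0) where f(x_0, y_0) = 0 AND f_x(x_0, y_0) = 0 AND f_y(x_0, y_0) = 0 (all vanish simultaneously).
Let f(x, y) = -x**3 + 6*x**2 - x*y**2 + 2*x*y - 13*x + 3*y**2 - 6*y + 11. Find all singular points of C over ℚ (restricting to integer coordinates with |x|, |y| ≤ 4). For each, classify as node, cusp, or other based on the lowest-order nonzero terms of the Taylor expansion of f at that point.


Singular points: {(2, 1)}; classification: cusp.

Compute partial derivatives:
  f_x = -3*x**2 + 12*x - y**2 + 2*y - 13.
  f_y = -2*x*y + 2*x + 6*y - 6.
Scan x_0 ∈ {−4, ..., 4}. For each x_0, f_y(x_0, y) is a polynomial in y; find its integer roots y ∈ {−4, ..., 4}, then test f_x and f at those candidates.
  x = -4: f_y(-4, y) = 14*y - 14; vanishes at y ∈ {1}. (-4, 1): f_x = -108 ≠ 0.
  x = -3: f_y(-3, y) = 12*y - 12; vanishes at y ∈ {1}. (-3, 1): f_x = -75 ≠ 0.
  x = -2: f_y(-2, y) = 10*y - 10; vanishes at y ∈ {1}. (-2, 1): f_x = -48 ≠ 0.
  x = -1: f_y(-1, y) = 8*y - 8; vanishes at y ∈ {1}. (-1, 1): f_x = -27 ≠ 0.
  x = 0: f_y(0, y) = 6*y - 6; vanishes at y ∈ {1}. (0, 1): f_x = -12 ≠ 0.
  x = 1: f_y(1, y) = 4*y - 4; vanishes at y ∈ {1}. (1, 1): f_x = -3 ≠ 0.
  x = 2: f_y(2, y) = 2*y - 2; vanishes at y ∈ {1}. (2, 1): f_x = 0, f = 0 — SINGULAR.
  x = 3: f_y(3, y) = 0; vanishes at y ∈ {-4, -3, -2, -1, 0, 1, 2, 3, 4}. (3, -4): f_x = -28 ≠ 0; (3, -3): f_x = -19 ≠ 0; (3, -2): f_x = -12 ≠ 0; (3, -1): f_x = -7 ≠ 0; (3, 0): f_x = -4 ≠ 0; (3, 1): f_x = -3 ≠ 0; (3, 2): f_x = -4 ≠ 0; (3, 3): f_x = -7 ≠ 0; (3, 4): f_x = -12 ≠ 0.
  x = 4: f_y(4, y) = 2 - 2*y; vanishes at y ∈ {1}. (4, 1): f_x = -12 ≠ 0.
Only singular point on the grid: (2, 1).
Classify: substitute x = 2 + u, y = 1 + v and expand: f = -u**3 - u*v**2 + v**2.
No constant or linear terms (consistent with a singular point). Quadratic part: v**2. Cubic part: -u**3 - u*v**2.
The quadratic part v**2 is a perfect square, so there is a single (double) tangent line v = 0, i.e. y = 1. Restricting the cubic part to that line (v = 0) leaves -u**3 ≠ 0, so f is not divisible by v and the branch is v² ≈ u**3 to lowest order — this is a cusp.
Classification: cusp.


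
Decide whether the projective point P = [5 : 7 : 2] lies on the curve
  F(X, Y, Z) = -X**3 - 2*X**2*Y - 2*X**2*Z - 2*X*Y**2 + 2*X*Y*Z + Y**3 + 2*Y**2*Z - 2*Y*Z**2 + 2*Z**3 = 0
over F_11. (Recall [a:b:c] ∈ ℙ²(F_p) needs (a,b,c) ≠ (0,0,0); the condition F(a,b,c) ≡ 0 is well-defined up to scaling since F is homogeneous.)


F(5,7,2) ≡ 3 (mod 11); P is NOT on the curve.

Evaluate F(5, 7, 2) term-by-term (mod 11).
  -X**3 ↦ -1·125·1·1 = -125
  -2*X**2*Y ↦ -2·25·7·1 = -350
  -2*X**2*Z ↦ -2·25·1·2 = -100
  -2*X*Y**2 ↦ -2·5·49·1 = -490
  2*X*Y*Z ↦ 2·5·7·2 = 140
  Y**3 ↦ 1·1·343·1 = 343
  2*Y**2*Z ↦ 2·1·49·2 = 196
  -2*Y*Z**2 ↦ -2·1·7·4 = -56
  2*Z**3 ↦ 2·1·1·8 = 16
Sum: F(5, 7, 2) = (-125) + (-350) + (-100) + (-490) + (140) + (343) + (196) + (-56) + (16) = -426.
Reducing mod 11: -426 ≡ 3 (mod 11).
Since F(a, b, c) ≡ 3 ≠ 0 (mod 11), P does NOT lie on the curve.


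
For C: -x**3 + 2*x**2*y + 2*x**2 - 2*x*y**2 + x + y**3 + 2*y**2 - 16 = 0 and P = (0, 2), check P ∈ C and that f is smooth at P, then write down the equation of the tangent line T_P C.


Tangent line at P: -7*x + 20*y - 40 = 0.

Step 1: f(0, 2) = 0, so P lies on C.
Step 2: partial derivatives
  f_x(x, y) = -3*x**2 + 4*x*y + 4*x - 2*y**2 + 1, f_y(x, y) = 2*x**2 - 4*x*y + 3*y**2 + 4*y.
  f_x(P) = -7, f_y(P) = 20 (gradient nonzero, so P is smooth).
Step 3: tangent line at P: -7·(x − 0) + 20·(y − 2) = 0.
Expanding: -7*x + 20*y - 40 = 0.


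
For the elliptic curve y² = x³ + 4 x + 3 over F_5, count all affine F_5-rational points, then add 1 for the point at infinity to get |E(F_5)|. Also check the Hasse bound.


Affine points = {(2, 2), (2, 3)}; affine count = 2; |E(F_5)| = 3.

Discriminant check: Δ ∝ 4a³ + 27b² = 4·4³ + 27·3² = 4·64 + 27·9 ≡ 4 (mod 5). Nonzero ⇒ E is nonsingular.
For each x ∈ F_5, compute rhs = x³ + 4·x + 3 mod 5, then count y ∈ F_5 with y² ≡ rhs.
  x = 0: rhs = 3, matching y values: none (0 points).
  x = 1: rhs = 3, matching y values: none (0 points).
  x = 2: rhs = 4, matching y values: 2, 3 (2 points).
  x = 3: rhs = 2, matching y values: none (0 points).
  x = 4: rhs = 3, matching y values: none (0 points).
Total affine count: 2.
Full point count |E(F_5)| = 2 + 1 = 3.
Hasse bound: |3 − (5+1)| = |-3| = 3 ≤ 2√5 ≈ 4.4721 ✓.


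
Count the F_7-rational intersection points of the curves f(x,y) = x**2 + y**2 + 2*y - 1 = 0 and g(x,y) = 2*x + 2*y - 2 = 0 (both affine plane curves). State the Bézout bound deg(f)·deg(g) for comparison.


Common zeros: {(1, 0)}; count = 1; Bézout bound = 2.

deg(f) = 2, deg(g) = 1, so Bézout bound = 2.
Scan x ∈ F_7. For each x, list the y ∈ F_7 with f(x, y) ≡ 0 and those with g(x, y) ≡ 0 (mod 7); the common zeros in that column are the intersection.
  x = 0: f ≡ 0 at y ∈ {2, 3}; g ≡ 0 at y ∈ {1}; common: ∅.
  x = 1: f ≡ 0 at y ∈ {0, 5}; g ≡ 0 at y ∈ {0}; common: {0}.
  x = 2: f ≡ 0 at y ∈ ∅; g ≡ 0 at y ∈ {6}; common: ∅.
  x = 3: f ≡ 0 at y ∈ {6}; g ≡ 0 at y ∈ {5}; common: ∅.
  x = 4: f ≡ 0 at y ∈ {6}; g ≡ 0 at y ∈ {4}; common: ∅.
  x = 5: f ≡ 0 at y ∈ ∅; g ≡ 0 at y ∈ {3}; common: ∅.
  x = 6: f ≡ 0 at y ∈ {0, 5}; g ≡ 0 at y ∈ {2}; common: ∅.
Collecting: common zeros = {(1, 0)}, so the count is 1.
Comparison with the Bézout bound: 1 ≤ 2 = deg(f)·deg(g), as expected for curves with no common component (the affine F_7-count falls short of the bound because intersections may lie at infinity, over extension fields, or carry multiplicity).


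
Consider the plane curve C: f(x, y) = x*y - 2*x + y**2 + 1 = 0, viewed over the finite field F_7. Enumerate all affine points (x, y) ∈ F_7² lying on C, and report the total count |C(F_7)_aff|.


Affine F_7-points: {(2, 1), (2, 4), (3, 5), (3, 6), (4, 0), (4, 3)}; count = 6.

For each of the 49 pairs (x, y) ∈ F_7², evaluate f(x, y) mod 7. Record the zeros.
  x = 0: [0↦1, 1↦2, 2↦5, 3↦3, 4↦3, 5↦5, 6↦2]  zeros at y ∈ ∅
  x = 1: [0↦6, 1↦1, 2↦5, 3↦4, 4↦5, 5↦1, 6↦6]  zeros at y ∈ ∅
  x = 2: [0↦4, 1↦0, 2↦5, 3↦5, 4↦0, 5↦4, 6↦3]  zeros at y ∈ {1, 4}
  x = 3: [0↦2, 1↦6, 2↦5, 3↦6, 4↦2, 5↦0, 6↦0]  zeros at y ∈ {5, 6}
  x = 4: [0↦0, 1↦5, 2↦5, 3↦0, 4↦4, 5↦3, 6↦4]  zeros at y ∈ {0, 3}
  x = 5: [0↦5, 1↦4, 2↦5, 3↦1, 4↦6, 5↦6, 6↦1]  zeros at y ∈ ∅
  x = 6: [0↦3, 1↦3, 2↦5, 3↦2, 4↦1, 5↦2, 6↦5]  zeros at y ∈ ∅
Collecting zeros: affine points = {(2, 1), (2, 4), (3, 5), (3, 6), (4, 0), (4, 3)}.
Total count |C(F_7)_aff| = 6.


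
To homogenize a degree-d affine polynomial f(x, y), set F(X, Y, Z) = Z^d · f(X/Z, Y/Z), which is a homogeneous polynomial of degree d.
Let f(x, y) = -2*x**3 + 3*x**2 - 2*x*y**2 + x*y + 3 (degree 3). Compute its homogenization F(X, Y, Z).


F(X, Y, Z) = -2*X**3 + 3*X**2*Z - 2*X*Y**2 + X*Y*Z + 3*Z**3

deg(f) = 3.
Substitute x = X/Z, y = Y/Z into f, then multiply by Z^3.
  monomial -2·x^3·y^0 ↦ -2·X^3·Y^0·Z^0.
  monomial 3·x^2·y^0 ↦ 3·X^2·Y^0·Z^1.
  monomial -2·x^1·y^2 ↦ -2·X^1·Y^2·Z^0.
  monomial 1·x^1·y^1 ↦ 1·X^1·Y^1·Z^1.
  monomial 3·x^0·y^0 ↦ 3·X^0·Y^0·Z^3.
Collecting: F(X, Y, Z) = -2*X**3 + 3*X**2*Z - 2*X*Y**2 + X*Y*Z + 3*Z**3.


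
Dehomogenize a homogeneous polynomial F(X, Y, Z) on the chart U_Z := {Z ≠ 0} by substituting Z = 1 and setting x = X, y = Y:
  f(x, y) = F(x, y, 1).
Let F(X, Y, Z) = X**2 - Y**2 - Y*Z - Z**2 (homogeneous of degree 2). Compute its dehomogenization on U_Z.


f(x, y) = x**2 - y**2 - y - 1

On U_Z we set Z = 1. Each monomial c·X^i·Y^j·Z^k in F becomes c·x^i·y^j·1^k = c·x^i·y^j.
Substituting Z = 1: F(X, Y, 1) = x**2 - y**2 - y - 1.
Note: deg(f) ≤ deg(F) = 2; strict inequality happens when F is divisible by Z (lost terms).


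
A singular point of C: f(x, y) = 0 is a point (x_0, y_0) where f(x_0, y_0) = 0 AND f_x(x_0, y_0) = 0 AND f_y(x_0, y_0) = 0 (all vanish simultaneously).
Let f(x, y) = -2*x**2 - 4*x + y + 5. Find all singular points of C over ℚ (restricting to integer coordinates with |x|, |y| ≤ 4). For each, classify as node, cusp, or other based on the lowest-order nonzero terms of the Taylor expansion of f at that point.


No singular points in the scanned grid; C is smooth there.

Compute partial derivatives:
  f_x = -4*x - 4.
  f_y = 1.
f_y = 1 is a nonzero constant, so f_y never vanishes: no point (x, y) can satisfy f = f_x = f_y = 0. In particular no (x, y) ∈ {−4, ..., 4}² is singular; the curve is smooth.


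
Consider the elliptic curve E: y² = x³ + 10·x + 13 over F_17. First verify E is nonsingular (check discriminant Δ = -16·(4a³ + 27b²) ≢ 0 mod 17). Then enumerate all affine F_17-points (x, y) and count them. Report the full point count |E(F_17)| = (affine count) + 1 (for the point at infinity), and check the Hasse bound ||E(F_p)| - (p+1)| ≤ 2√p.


Affine points = {(0, 8), (0, 9), (3, 6), (3, 11), (4, 7), (4, 10), (5, 1), (5, 16), (6, 0), (7, 1), (7, 16), (9, 4), (9, 13), (10, 5), (10, 12), (11, 3), (11, 14), (12, 5), (12, 12), (15, 6), (15, 11), (16, 6), (16, 11)}; affine count = 23; |E(F_17)| = 24.

Discriminant check: Δ ∝ 4a³ + 27b² = 4·10³ + 27·13² = 4·1000 + 27·169 ≡ 12 (mod 17). Nonzero ⇒ E is nonsingular.
For each x ∈ F_17, compute rhs = x³ + 10·x + 13 mod 17, then count y ∈ F_17 with y² ≡ rhs.
  x = 0: rhs = 13, matching y values: 8, 9 (2 points).
  x = 1: rhs = 7, matching y values: none (0 points).
  x = 2: rhs = 7, matching y values: none (0 points).
  x = 3: rhs = 2, matching y values: 6, 11 (2 points).
  x = 4: rhs = 15, matching y values: 7, 10 (2 points).
  x = 5: rhs = 1, matching y values: 1, 16 (2 points).
  x = 6: rhs = 0, matching y values: 0 (1 points).
  x = 7: rhs = 1, matching y values: 1, 16 (2 points).
  x = 8: rhs = 10, matching y values: none (0 points).
  x = 9: rhs = 16, matching y values: 4, 13 (2 points).
  x = 10: rhs = 8, matching y values: 5, 12 (2 points).
  x = 11: rhs = 9, matching y values: 3, 14 (2 points).
  x = 12: rhs = 8, matching y values: 5, 12 (2 points).
  x = 13: rhs = 11, matching y values: none (0 points).
  x = 14: rhs = 7, matching y values: none (0 points).
  x = 15: rhs = 2, matching y values: 6, 11 (2 points).
  x = 16: rhs = 2, matching y values: 6, 11 (2 points).
Total affine count: 23.
Full point count |E(F_17)| = 23 + 1 = 24.
Hasse bound: |24 − (17+1)| = |6| = 6 ≤ 2√17 ≈ 8.2462 ✓.


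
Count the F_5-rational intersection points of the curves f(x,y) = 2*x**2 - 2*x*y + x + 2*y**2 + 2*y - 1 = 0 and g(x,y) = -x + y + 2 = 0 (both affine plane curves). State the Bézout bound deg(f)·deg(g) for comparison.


Common zeros: ∅; count = 0; Bézout bound = 2.

deg(f) = 2, deg(g) = 1, so Bézout bound = 2.
Scan x ∈ F_5. For each x, list the y ∈ F_5 with f(x, y) ≡ 0 and those with g(x, y) ≡ 0 (mod 5); the common zeros in that column are the intersection.
  x = 0: f ≡ 0 at y ∈ ∅; g ≡ 0 at y ∈ {3}; common: ∅.
  x = 1: f ≡ 0 at y ∈ {2, 3}; g ≡ 0 at y ∈ {4}; common: ∅.
  x = 2: f ≡ 0 at y ∈ ∅; g ≡ 0 at y ∈ {0}; common: ∅.
  x = 3: f ≡ 0 at y ∈ {0, 2}; g ≡ 0 at y ∈ {1}; common: ∅.
  x = 4: f ≡ 0 at y ∈ {0, 3}; g ≡ 0 at y ∈ {2}; common: ∅.
Collecting: common zeros = ∅, so the count is 0.
Comparison with the Bézout bound: 0 ≤ 2 = deg(f)·deg(g), as expected for curves with no common component (the affine F_5-count falls short of the bound because intersections may lie at infinity, over extension fields, or carry multiplicity).


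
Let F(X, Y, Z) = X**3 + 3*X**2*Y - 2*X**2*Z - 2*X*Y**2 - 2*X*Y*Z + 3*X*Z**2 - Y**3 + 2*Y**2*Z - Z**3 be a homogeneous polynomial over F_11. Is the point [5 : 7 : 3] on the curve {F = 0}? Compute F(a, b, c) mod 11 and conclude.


F(5,7,3) ≡ 2 (mod 11); P is NOT on the curve.

Evaluate F(5, 7, 3) term-by-term (mod 11).
  X**3 ↦ 1·125·1·1 = 125
  3*X**2*Y ↦ 3·25·7·1 = 525
  -2*X**2*Z ↦ -2·25·1·3 = -150
  -2*X*Y**2 ↦ -2·5·49·1 = -490
  -2*X*Y*Z ↦ -2·5·7·3 = -210
  3*X*Z**2 ↦ 3·5·1·9 = 135
  -Y**3 ↦ -1·1·343·1 = -343
  2*Y**2*Z ↦ 2·1·49·3 = 294
  -Z**3 ↦ -1·1·1·27 = -27
Sum: F(5, 7, 3) = (125) + (525) + (-150) + (-490) + (-210) + (135) + (-343) + (294) + (-27) = -141.
Reducing mod 11: -141 ≡ 2 (mod 11).
Since F(a, b, c) ≡ 2 ≠ 0 (mod 11), P does NOT lie on the curve.


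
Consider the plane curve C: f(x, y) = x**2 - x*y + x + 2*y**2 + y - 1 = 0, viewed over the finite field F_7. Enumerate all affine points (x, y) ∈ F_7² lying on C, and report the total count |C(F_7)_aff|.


Affine F_7-points: {(0, 4), (0, 6), (3, 4), (4, 2), (4, 3), (5, 3), (5, 6)}; count = 7.

For each of the 49 pairs (x, y) ∈ F_7², evaluate f(x, y) mod 7. Record the zeros.
  x = 0: [0↦6, 1↦2, 2↦2, 3↦6, 4↦0, 5↦5, 6↦0]  zeros at y ∈ {4, 6}
  x = 1: [0↦1, 1↦3, 2↦2, 3↦5, 4↦5, 5↦2, 6↦3]  zeros at y ∈ ∅
  x = 2: [0↦5, 1↦6, 2↦4, 3↦6, 4↦5, 5↦1, 6↦1]  zeros at y ∈ ∅
  x = 3: [0↦4, 1↦4, 2↦1, 3↦2, 4↦0, 5↦2, 6↦1]  zeros at y ∈ {4}
  x = 4: [0↦5, 1↦4, 2↦0, 3↦0, 4↦4, 5↦5, 6↦3]  zeros at y ∈ {2, 3}
  x = 5: [0↦1, 1↦6, 2↦1, 3↦0, 4↦3, 5↦3, 6↦0]  zeros at y ∈ {3, 6}
  x = 6: [0↦6, 1↦3, 2↦4, 3↦2, 4↦4, 5↦3, 6↦6]  zeros at y ∈ ∅
Collecting zeros: affine points = {(0, 4), (0, 6), (3, 4), (4, 2), (4, 3), (5, 3), (5, 6)}.
Total count |C(F_7)_aff| = 7.


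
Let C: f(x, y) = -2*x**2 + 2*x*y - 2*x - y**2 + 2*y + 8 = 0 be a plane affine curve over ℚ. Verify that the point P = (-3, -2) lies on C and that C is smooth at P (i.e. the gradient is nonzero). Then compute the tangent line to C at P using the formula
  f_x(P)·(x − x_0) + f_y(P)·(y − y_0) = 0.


Tangent line at P: 6*x + 18 = 0.

Step 1: f(-3, -2) = 0, so P lies on C.
Step 2: partial derivatives
  f_x(x, y) = -4*x + 2*y - 2, f_y(x, y) = 2*x - 2*y + 2.
  f_x(P) = 6, f_y(P) = 0 (gradient nonzero, so P is smooth).
Step 3: tangent line at P: 6·(x − -3) + 0·(y − -2) = 0.
Expanding: 6*x + 18 = 0.


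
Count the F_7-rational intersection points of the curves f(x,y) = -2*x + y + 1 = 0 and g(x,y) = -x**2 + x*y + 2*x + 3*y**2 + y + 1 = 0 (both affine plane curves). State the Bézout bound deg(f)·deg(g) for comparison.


Common zeros: {(1, 1), (4, 0)}; count = 2; Bézout bound = 2.

deg(f) = 1, deg(g) = 2, so Bézout bound = 2.
Scan x ∈ F_7. For each x, list the y ∈ F_7 with f(x, y) ≡ 0 and those with g(x, y) ≡ 0 (mod 7); the common zeros in that column are the intersection.
  x = 0: f ≡ 0 at y ∈ {6}; g ≡ 0 at y ∈ ∅; common: ∅.
  x = 1: f ≡ 0 at y ∈ {1}; g ≡ 0 at y ∈ {1, 3}; common: {1}.
  x = 2: f ≡ 0 at y ∈ {3}; g ≡ 0 at y ∈ {1, 5}; common: ∅.
  x = 3: f ≡ 0 at y ∈ {5}; g ≡ 0 at y ∈ ∅; common: ∅.
  x = 4: f ≡ 0 at y ∈ {0}; g ≡ 0 at y ∈ {0, 3}; common: {0}.
  x = 5: f ≡ 0 at y ∈ {2}; g ≡ 0 at y ∈ {0, 5}; common: ∅.
  x = 6: f ≡ 0 at y ∈ {4}; g ≡ 0 at y ∈ ∅; common: ∅.
Collecting: common zeros = {(1, 1), (4, 0)}, so the count is 2.
Comparison with the Bézout bound: 2 ≤ 2 = deg(f)·deg(g), as expected for curves with no common component (the bound is attained).


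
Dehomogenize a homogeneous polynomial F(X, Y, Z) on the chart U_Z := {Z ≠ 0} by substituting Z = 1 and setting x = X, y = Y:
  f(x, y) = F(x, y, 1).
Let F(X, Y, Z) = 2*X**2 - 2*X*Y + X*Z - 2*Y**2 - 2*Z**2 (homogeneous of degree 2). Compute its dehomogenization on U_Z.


f(x, y) = 2*x**2 - 2*x*y + x - 2*y**2 - 2

On U_Z we set Z = 1. Each monomial c·X^i·Y^j·Z^k in F becomes c·x^i·y^j·1^k = c·x^i·y^j.
Substituting Z = 1: F(X, Y, 1) = 2*x**2 - 2*x*y + x - 2*y**2 - 2.
Note: deg(f) ≤ deg(F) = 2; strict inequality happens when F is divisible by Z (lost terms).


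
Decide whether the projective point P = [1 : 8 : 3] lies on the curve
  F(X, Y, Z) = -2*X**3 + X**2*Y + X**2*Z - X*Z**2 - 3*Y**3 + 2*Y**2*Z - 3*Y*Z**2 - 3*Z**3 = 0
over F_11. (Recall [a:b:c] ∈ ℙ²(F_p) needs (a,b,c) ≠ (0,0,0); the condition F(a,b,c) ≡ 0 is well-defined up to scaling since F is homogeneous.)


F(1,8,3) ≡ 3 (mod 11); P is NOT on the curve.

Evaluate F(1, 8, 3) term-by-term (mod 11).
  -2*X**3 ↦ -2·1·1·1 = -2
  X**2*Y ↦ 1·1·8·1 = 8
  X**2*Z ↦ 1·1·1·3 = 3
  -X*Z**2 ↦ -1·1·1·9 = -9
  -3*Y**3 ↦ -3·1·512·1 = -1536
  2*Y**2*Z ↦ 2·1·64·3 = 384
  -3*Y*Z**2 ↦ -3·1·8·9 = -216
  -3*Z**3 ↦ -3·1·1·27 = -81
Sum: F(1, 8, 3) = (-2) + (8) + (3) + (-9) + (-1536) + (384) + (-216) + (-81) = -1449.
Reducing mod 11: -1449 ≡ 3 (mod 11).
Since F(a, b, c) ≡ 3 ≠ 0 (mod 11), P does NOT lie on the curve.


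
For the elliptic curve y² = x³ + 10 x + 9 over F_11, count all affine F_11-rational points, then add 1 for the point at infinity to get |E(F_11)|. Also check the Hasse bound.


Affine points = {(0, 3), (0, 8), (1, 3), (1, 8), (2, 2), (2, 9), (3, 0), (4, 5), (4, 6), (7, 2), (7, 9), (9, 5), (9, 6), (10, 3), (10, 8)}; affine count = 15; |E(F_11)| = 16.

Discriminant check: Δ ∝ 4a³ + 27b² = 4·10³ + 27·9² = 4·1000 + 27·81 ≡ 5 (mod 11). Nonzero ⇒ E is nonsingular.
For each x ∈ F_11, compute rhs = x³ + 10·x + 9 mod 11, then count y ∈ F_11 with y² ≡ rhs.
  x = 0: rhs = 9, matching y values: 3, 8 (2 points).
  x = 1: rhs = 9, matching y values: 3, 8 (2 points).
  x = 2: rhs = 4, matching y values: 2, 9 (2 points).
  x = 3: rhs = 0, matching y values: 0 (1 points).
  x = 4: rhs = 3, matching y values: 5, 6 (2 points).
  x = 5: rhs = 8, matching y values: none (0 points).
  x = 6: rhs = 10, matching y values: none (0 points).
  x = 7: rhs = 4, matching y values: 2, 9 (2 points).
  x = 8: rhs = 7, matching y values: none (0 points).
  x = 9: rhs = 3, matching y values: 5, 6 (2 points).
  x = 10: rhs = 9, matching y values: 3, 8 (2 points).
Total affine count: 15.
Full point count |E(F_11)| = 15 + 1 = 16.
Hasse bound: |16 − (11+1)| = |4| = 4 ≤ 2√11 ≈ 6.6332 ✓.


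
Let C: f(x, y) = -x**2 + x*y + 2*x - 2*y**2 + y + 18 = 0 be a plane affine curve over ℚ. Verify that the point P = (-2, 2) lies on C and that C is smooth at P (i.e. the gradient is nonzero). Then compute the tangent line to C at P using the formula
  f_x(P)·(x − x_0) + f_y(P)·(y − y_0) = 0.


Tangent line at P: 8*x - 9*y + 34 = 0.

Step 1: f(-2, 2) = 0, so P lies on C.
Step 2: partial derivatives
  f_x(x, y) = -2*x + y + 2, f_y(x, y) = x - 4*y + 1.
  f_x(P) = 8, f_y(P) = -9 (gradient nonzero, so P is smooth).
Step 3: tangent line at P: 8·(x − -2) + -9·(y − 2) = 0.
Expanding: 8*x - 9*y + 34 = 0.


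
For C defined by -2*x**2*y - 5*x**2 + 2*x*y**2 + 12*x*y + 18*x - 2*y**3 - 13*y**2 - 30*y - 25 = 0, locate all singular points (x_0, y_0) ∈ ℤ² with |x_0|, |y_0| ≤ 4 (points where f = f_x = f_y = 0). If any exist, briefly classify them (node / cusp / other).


Singular points: {(1, -2)}; classification: node.

Compute partial derivatives:
  f_x = -4*x*y - 10*x + 2*y**2 + 12*y + 18.
  f_y = -2*x**2 + 4*x*y + 12*x - 6*y**2 - 26*y - 30.
Scan x_0 ∈ {−4, ..., 4}. For each x_0, f_y(x_0, y) is a polynomial in y; find its integer roots y ∈ {−4, ..., 4}, then test f_x and f at those candidates.
  x = -4: f_y(-4, y) = -6*y**2 - 42*y - 110; no integer root y with |y| ≤ 4.
  x = -3: f_y(-3, y) = -6*y**2 - 38*y - 84; no integer root y with |y| ≤ 4.
  x = -2: f_y(-2, y) = -6*y**2 - 34*y - 62; no integer root y with |y| ≤ 4.
  x = -1: f_y(-1, y) = -6*y**2 - 30*y - 44; no integer root y with |y| ≤ 4.
  x = 0: f_y(0, y) = -6*y**2 - 26*y - 30; no integer root y with |y| ≤ 4.
  x = 1: f_y(1, y) = -6*y**2 - 22*y - 20; vanishes at y ∈ {-2}. (1, -2): f_x = 0, f = 0 — SINGULAR.
  x = 2: f_y(2, y) = -6*y**2 - 18*y - 14; no integer root y with |y| ≤ 4.
  x = 3: f_y(3, y) = -6*y**2 - 14*y - 12; no integer root y with |y| ≤ 4.
  x = 4: f_y(4, y) = -6*y**2 - 10*y - 14; no integer root y with |y| ≤ 4.
Only singular point on the grid: (1, -2).
Classify: substitute x = 1 + u, y = -2 + v and expand: f = -2*u**2*v - u**2 + 2*u*v**2 - 2*v**3 + v**2.
No constant or linear terms (consistent with a singular point). Quadratic part: -u**2 + v**2. Cubic part: -2*u**2*v + 2*u*v**2 - 2*v**3.
The quadratic part v**2 - u**2 = (v − u)(v + u) splits into two distinct linear factors, so there are two distinct tangent lines y − -2 = ±(x − 1) — this is a node (ordinary double point).
Classification: node.


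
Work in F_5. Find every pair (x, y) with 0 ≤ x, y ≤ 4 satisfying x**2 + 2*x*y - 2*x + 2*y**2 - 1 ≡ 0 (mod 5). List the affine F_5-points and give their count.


Affine F_5-points: {(1, 2), (2, 1), (2, 2), (3, 1)}; count = 4.

For each of the 25 pairs (x, y) ∈ F_5², evaluate f(x, y) mod 5. Record the zeros.
  x = 0: [0↦4, 1↦1, 2↦2, 3↦2, 4↦1]  zeros at y ∈ ∅
  x = 1: [0↦3, 1↦2, 2↦0, 3↦2, 4↦3]  zeros at y ∈ {2}
  x = 2: [0↦4, 1↦0, 2↦0, 3↦4, 4↦2]  zeros at y ∈ {1, 2}
  x = 3: [0↦2, 1↦0, 2↦2, 3↦3, 4↦3]  zeros at y ∈ {1}
  x = 4: [0↦2, 1↦2, 2↦1, 3↦4, 4↦1]  zeros at y ∈ ∅
Collecting zeros: affine points = {(1, 2), (2, 1), (2, 2), (3, 1)}.
Total count |C(F_5)_aff| = 4.


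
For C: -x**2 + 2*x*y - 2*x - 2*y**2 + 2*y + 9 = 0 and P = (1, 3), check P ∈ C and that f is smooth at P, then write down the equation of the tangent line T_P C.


Tangent line at P: 2*x - 8*y + 22 = 0.

Step 1: f(1, 3) = 0, so P lies on C.
Step 2: partial derivatives
  f_x(x, y) = -2*x + 2*y - 2, f_y(x, y) = 2*x - 4*y + 2.
  f_x(P) = 2, f_y(P) = -8 (gradient nonzero, so P is smooth).
Step 3: tangent line at P: 2·(x − 1) + -8·(y − 3) = 0.
Expanding: 2*x - 8*y + 22 = 0.


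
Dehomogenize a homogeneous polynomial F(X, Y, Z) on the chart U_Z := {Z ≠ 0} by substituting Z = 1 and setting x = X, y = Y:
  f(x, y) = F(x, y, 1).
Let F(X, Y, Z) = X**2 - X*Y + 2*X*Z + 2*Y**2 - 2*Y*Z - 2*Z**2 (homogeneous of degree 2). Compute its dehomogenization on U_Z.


f(x, y) = x**2 - x*y + 2*x + 2*y**2 - 2*y - 2

On U_Z we set Z = 1. Each monomial c·X^i·Y^j·Z^k in F becomes c·x^i·y^j·1^k = c·x^i·y^j.
Substituting Z = 1: F(X, Y, 1) = x**2 - x*y + 2*x + 2*y**2 - 2*y - 2.
Note: deg(f) ≤ deg(F) = 2; strict inequality happens when F is divisible by Z (lost terms).


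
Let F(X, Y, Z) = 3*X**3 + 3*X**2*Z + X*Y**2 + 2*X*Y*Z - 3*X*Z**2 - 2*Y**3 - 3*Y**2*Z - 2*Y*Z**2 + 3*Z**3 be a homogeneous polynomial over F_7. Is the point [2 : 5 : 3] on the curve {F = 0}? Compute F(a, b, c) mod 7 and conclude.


F(2,5,3) ≡ 3 (mod 7); P is NOT on the curve.

Evaluate F(2, 5, 3) term-by-term (mod 7).
  3*X**3 ↦ 3·8·1·1 = 24
  3*X**2*Z ↦ 3·4·1·3 = 36
  X*Y**2 ↦ 1·2·25·1 = 50
  2*X*Y*Z ↦ 2·2·5·3 = 60
  -3*X*Z**2 ↦ -3·2·1·9 = -54
  -2*Y**3 ↦ -2·1·125·1 = -250
  -3*Y**2*Z ↦ -3·1·25·3 = -225
  -2*Y*Z**2 ↦ -2·1·5·9 = -90
  3*Z**3 ↦ 3·1·1·27 = 81
Sum: F(2, 5, 3) = (24) + (36) + (50) + (60) + (-54) + (-250) + (-225) + (-90) + (81) = -368.
Reducing mod 7: -368 ≡ 3 (mod 7).
Since F(a, b, c) ≡ 3 ≠ 0 (mod 7), P does NOT lie on the curve.


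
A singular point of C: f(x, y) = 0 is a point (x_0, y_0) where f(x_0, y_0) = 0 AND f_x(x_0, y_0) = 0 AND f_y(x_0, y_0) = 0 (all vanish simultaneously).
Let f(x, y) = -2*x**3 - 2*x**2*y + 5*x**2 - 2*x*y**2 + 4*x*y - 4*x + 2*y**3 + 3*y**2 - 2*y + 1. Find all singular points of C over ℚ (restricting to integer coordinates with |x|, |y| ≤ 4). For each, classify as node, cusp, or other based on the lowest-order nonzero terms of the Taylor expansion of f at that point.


Singular points: {(1, 0)}; classification: node.

Compute partial derivatives:
  f_x = -6*x**2 - 4*x*y + 10*x - 2*y**2 + 4*y - 4.
  f_y = -2*x**2 - 4*x*y + 4*x + 6*y**2 + 6*y - 2.
Scan x_0 ∈ {−4, ..., 4}. For each x_0, f_y(x_0, y) is a polynomial in y; find its integer roots y ∈ {−4, ..., 4}, then test f_x and f at those candidates.
  x = -4: f_y(-4, y) = 6*y**2 + 22*y - 50; no integer root y with |y| ≤ 4.
  x = -3: f_y(-3, y) = 6*y**2 + 18*y - 32; no integer root y with |y| ≤ 4.
  x = -2: f_y(-2, y) = 6*y**2 + 14*y - 18; no integer root y with |y| ≤ 4.
  x = -1: f_y(-1, y) = 6*y**2 + 10*y - 8; no integer root y with |y| ≤ 4.
  x = 0: f_y(0, y) = 6*y**2 + 6*y - 2; no integer root y with |y| ≤ 4.
  x = 1: f_y(1, y) = 6*y**2 + 2*y; vanishes at y ∈ {0}. (1, 0): f_x = 0, f = 0 — SINGULAR.
  x = 2: f_y(2, y) = 6*y**2 - 2*y - 2; no integer root y with |y| ≤ 4.
  x = 3: f_y(3, y) = 6*y**2 - 6*y - 8; no integer root y with |y| ≤ 4.
  x = 4: f_y(4, y) = 6*y**2 - 10*y - 18; no integer root y with |y| ≤ 4.
Only singular point on the grid: (1, 0).
Classify: substitute x = 1 + u, y = 0 + v and expand: f = -2*u**3 - 2*u**2*v - u**2 - 2*u*v**2 + 2*v**3 + v**2.
No constant or linear terms (consistent with a singular point). Quadratic part: -u**2 + v**2. Cubic part: -2*u**3 - 2*u**2*v - 2*u*v**2 + 2*v**3.
The quadratic part v**2 - u**2 = (v − u)(v + u) splits into two distinct linear factors, so there are two distinct tangent lines y − 0 = ±(x − 1) — this is a node (ordinary double point).
Classification: node.


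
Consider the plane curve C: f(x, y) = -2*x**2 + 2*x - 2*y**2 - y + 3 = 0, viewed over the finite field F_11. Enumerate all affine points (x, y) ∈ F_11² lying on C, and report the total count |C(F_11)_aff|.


Affine F_11-points: {(0, 1), (0, 4), (1, 1), (1, 4), (2, 2), (2, 3), (4, 6), (4, 10), (8, 6), (8, 10), (10, 2), (10, 3)}; count = 12.

For each of the 121 pairs (x, y) ∈ F_11², evaluate f(x, y) mod 11. Record the zeros.
  x = 0: [0↦3, 1↦0, 2↦4, 3↦4, 4↦0, 5↦3, 6↦2, 7↦8, 8↦10, 9↦8, 10↦2]  zeros at y ∈ {1, 4}
  x = 1: [0↦3, 1↦0, 2↦4, 3↦4, 4↦0, 5↦3, 6↦2, 7↦8, 8↦10, 9↦8, 10↦2]  zeros at y ∈ {1, 4}
  x = 2: [0↦10, 1↦7, 2↦0, 3↦0, 4↦7, 5↦10, 6↦9, 7↦4, 8↦6, 9↦4, 10↦9]  zeros at y ∈ {2, 3}
  x = 3: [0↦2, 1↦10, 2↦3, 3↦3, 4↦10, 5↦2, 6↦1, 7↦7, 8↦9, 9↦7, 10↦1]  zeros at y ∈ ∅
  x = 4: [0↦1, 1↦9, 2↦2, 3↦2, 4↦9, 5↦1, 6↦0, 7↦6, 8↦8, 9↦6, 10↦0]  zeros at y ∈ {6, 10}
  x = 5: [0↦7, 1↦4, 2↦8, 3↦8, 4↦4, 5↦7, 6↦6, 7↦1, 8↦3, 9↦1, 10↦6]  zeros at y ∈ ∅
  x = 6: [0↦9, 1↦6, 2↦10, 3↦10, 4↦6, 5↦9, 6↦8, 7↦3, 8↦5, 9↦3, 10↦8]  zeros at y ∈ ∅
  x = 7: [0↦7, 1↦4, 2↦8, 3↦8, 4↦4, 5↦7, 6↦6, 7↦1, 8↦3, 9↦1, 10↦6]  zeros at y ∈ ∅
  x = 8: [0↦1, 1↦9, 2↦2, 3↦2, 4↦9, 5↦1, 6↦0, 7↦6, 8↦8, 9↦6, 10↦0]  zeros at y ∈ {6, 10}
  x = 9: [0↦2, 1↦10, 2↦3, 3↦3, 4↦10, 5↦2, 6↦1, 7↦7, 8↦9, 9↦7, 10↦1]  zeros at y ∈ ∅
  x = 10: [0↦10, 1↦7, 2↦0, 3↦0, 4↦7, 5↦10, 6↦9, 7↦4, 8↦6, 9↦4, 10↦9]  zeros at y ∈ {2, 3}
Collecting zeros: affine points = {(0, 1), (0, 4), (1, 1), (1, 4), (2, 2), (2, 3), (4, 6), (4, 10), (8, 6), (8, 10), (10, 2), (10, 3)}.
Total count |C(F_11)_aff| = 12.


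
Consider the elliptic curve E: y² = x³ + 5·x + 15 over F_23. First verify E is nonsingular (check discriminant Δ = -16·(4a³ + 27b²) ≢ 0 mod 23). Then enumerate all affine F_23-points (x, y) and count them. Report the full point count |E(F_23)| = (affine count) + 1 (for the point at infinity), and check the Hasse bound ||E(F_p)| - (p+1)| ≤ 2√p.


Affine points = {(5, 2), (5, 21), (6, 10), (6, 13), (7, 5), (7, 18), (12, 3), (12, 20), (13, 0), (14, 0), (18, 7), (18, 16), (19, 0), (22, 3), (22, 20)}; affine count = 15; |E(F_23)| = 16.

Discriminant check: Δ ∝ 4a³ + 27b² = 4·5³ + 27·15² = 4·125 + 27·225 ≡ 20 (mod 23). Nonzero ⇒ E is nonsingular.
For each x ∈ F_23, compute rhs = x³ + 5·x + 15 mod 23, then count y ∈ F_23 with y² ≡ rhs.
  x = 0: rhs = 15, matching y values: none (0 points).
  x = 1: rhs = 21, matching y values: none (0 points).
  x = 2: rhs = 10, matching y values: none (0 points).
  x = 3: rhs = 11, matching y values: none (0 points).
  x = 4: rhs = 7, matching y values: none (0 points).
  x = 5: rhs = 4, matching y values: 2, 21 (2 points).
  x = 6: rhs = 8, matching y values: 10, 13 (2 points).
  x = 7: rhs = 2, matching y values: 5, 18 (2 points).
  x = 8: rhs = 15, matching y values: none (0 points).
  x = 9: rhs = 7, matching y values: none (0 points).
  x = 10: rhs = 7, matching y values: none (0 points).
  x = 11: rhs = 21, matching y values: none (0 points).
  x = 12: rhs = 9, matching y values: 3, 20 (2 points).
  x = 13: rhs = 0, matching y values: 0 (1 points).
  x = 14: rhs = 0, matching y values: 0 (1 points).
  x = 15: rhs = 15, matching y values: none (0 points).
  x = 16: rhs = 5, matching y values: none (0 points).
  x = 17: rhs = 22, matching y values: none (0 points).
  x = 18: rhs = 3, matching y values: 7, 16 (2 points).
  x = 19: rhs = 0, matching y values: 0 (1 points).
  x = 20: rhs = 19, matching y values: none (0 points).
  x = 21: rhs = 20, matching y values: none (0 points).
  x = 22: rhs = 9, matching y values: 3, 20 (2 points).
Total affine count: 15.
Full point count |E(F_23)| = 15 + 1 = 16.
Hasse bound: |16 − (23+1)| = |-8| = 8 ≤ 2√23 ≈ 9.5917 ✓.
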